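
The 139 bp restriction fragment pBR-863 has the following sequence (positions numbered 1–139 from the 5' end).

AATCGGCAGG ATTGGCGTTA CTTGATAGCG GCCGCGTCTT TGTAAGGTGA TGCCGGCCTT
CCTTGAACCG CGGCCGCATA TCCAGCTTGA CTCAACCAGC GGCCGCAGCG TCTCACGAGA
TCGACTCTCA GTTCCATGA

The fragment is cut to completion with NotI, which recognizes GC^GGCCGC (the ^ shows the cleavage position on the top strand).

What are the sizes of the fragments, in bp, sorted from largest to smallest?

NotI sites (GCGGCCGC) start at positions 28, 70, 99.
NotI cuts after base 2 of each site, so after positions 29, 71, 100.
Linear molecule, 3 cuts → 4 fragments:
  1–29 → 29 bp
  30–71 → 42 bp
  72–100 → 29 bp
  101–139 → 39 bp
Sorted largest to smallest: 42, 39, 29, 29 bp.

42, 39, 29, 29 bp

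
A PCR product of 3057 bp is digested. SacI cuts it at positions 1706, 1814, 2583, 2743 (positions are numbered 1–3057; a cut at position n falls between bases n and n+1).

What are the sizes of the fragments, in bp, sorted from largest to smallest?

1706, 769, 314, 160, 108 bp

Linear molecule, 4 cuts → 5 fragments:
  1706 − 0 = 1706 bp
  1814 − 1706 = 108 bp
  2583 − 1814 = 769 bp
  2743 − 2583 = 160 bp
  3057 − 2743 = 314 bp
Sorted largest to smallest: 1706, 769, 314, 160, 108 bp.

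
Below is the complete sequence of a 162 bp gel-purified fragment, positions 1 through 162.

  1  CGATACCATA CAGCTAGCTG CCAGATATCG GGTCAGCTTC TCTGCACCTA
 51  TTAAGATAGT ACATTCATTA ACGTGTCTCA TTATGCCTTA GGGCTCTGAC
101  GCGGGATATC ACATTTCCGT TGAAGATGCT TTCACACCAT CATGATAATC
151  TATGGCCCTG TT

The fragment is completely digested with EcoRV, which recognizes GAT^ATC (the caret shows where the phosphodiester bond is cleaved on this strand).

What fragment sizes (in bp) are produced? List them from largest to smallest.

81, 55, 26 bp

EcoRV sites (GATATC) start at positions 24, 105.
EcoRV cuts after base 3 of each site, so after positions 26, 107.
Linear molecule, 2 cuts → 3 fragments:
  1–26 → 26 bp
  27–107 → 81 bp
  108–162 → 55 bp
Sorted largest to smallest: 81, 55, 26 bp.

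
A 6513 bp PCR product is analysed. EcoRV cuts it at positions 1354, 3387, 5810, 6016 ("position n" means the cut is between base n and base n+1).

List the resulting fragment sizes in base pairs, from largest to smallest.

Linear molecule, 4 cuts → 5 fragments:
  1354 − 0 = 1354 bp
  3387 − 1354 = 2033 bp
  5810 − 3387 = 2423 bp
  6016 − 5810 = 206 bp
  6513 − 6016 = 497 bp
Sorted largest to smallest: 2423, 2033, 1354, 497, 206 bp.

2423, 2033, 1354, 497, 206 bp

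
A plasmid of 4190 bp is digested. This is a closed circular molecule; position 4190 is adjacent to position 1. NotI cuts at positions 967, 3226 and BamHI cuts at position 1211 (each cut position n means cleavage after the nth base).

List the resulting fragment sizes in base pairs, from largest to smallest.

2015, 1931, 244 bp

Combined cut positions (sorted): 967, 1211, 3226.
Circular molecule, 3 cuts → 3 fragments:
  1211 − 967 = 244 bp
  3226 − 1211 = 2015 bp
  wrap: 4190 − 3226 + 967 = 1931 bp
Sorted largest to smallest: 2015, 1931, 244 bp.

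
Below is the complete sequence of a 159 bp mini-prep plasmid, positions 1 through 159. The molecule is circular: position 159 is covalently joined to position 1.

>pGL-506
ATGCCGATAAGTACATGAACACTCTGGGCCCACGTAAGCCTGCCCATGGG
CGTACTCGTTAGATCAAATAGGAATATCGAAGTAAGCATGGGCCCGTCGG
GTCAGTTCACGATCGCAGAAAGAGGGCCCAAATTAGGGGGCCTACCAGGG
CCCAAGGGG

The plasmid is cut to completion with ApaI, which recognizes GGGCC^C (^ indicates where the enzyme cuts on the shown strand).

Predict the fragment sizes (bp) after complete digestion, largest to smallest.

64, 37, 34, 24 bp

ApaI sites (GGGCCC) start at positions 26, 90, 124, 148.
ApaI cuts after base 5 of each site (before the last base), so after positions 30, 94, 128, 152.
Circular molecule, 4 cuts → 4 fragments:
  31–94 → 64 bp
  95–128 → 34 bp
  129–152 → 24 bp
  153–159 then 1–30 → 7 + 30 = 37 bp
Sorted largest to smallest: 64, 37, 34, 24 bp.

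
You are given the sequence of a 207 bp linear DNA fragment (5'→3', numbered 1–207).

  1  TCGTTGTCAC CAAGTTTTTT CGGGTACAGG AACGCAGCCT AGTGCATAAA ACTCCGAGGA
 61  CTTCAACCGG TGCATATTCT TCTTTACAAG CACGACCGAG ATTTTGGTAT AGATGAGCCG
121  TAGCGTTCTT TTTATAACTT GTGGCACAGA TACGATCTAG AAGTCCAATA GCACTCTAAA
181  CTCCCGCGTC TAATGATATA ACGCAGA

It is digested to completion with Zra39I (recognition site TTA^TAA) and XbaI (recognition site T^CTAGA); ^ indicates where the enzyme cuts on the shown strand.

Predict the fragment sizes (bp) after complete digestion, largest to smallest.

The Zra39I site (TTATAA) starts at position 132.
Zra39I cuts after base 3 of each site, so after position 134.
The XbaI site (TCTAGA) starts at position 156.
XbaI cuts after the first base of each site, so after position 156.
Combined cut positions: 134, 156.
Linear molecule, 2 cuts → 3 fragments:
  1–134 → 134 bp
  135–156 → 22 bp
  157–207 → 51 bp
Sorted largest to smallest: 134, 51, 22 bp.

134, 51, 22 bp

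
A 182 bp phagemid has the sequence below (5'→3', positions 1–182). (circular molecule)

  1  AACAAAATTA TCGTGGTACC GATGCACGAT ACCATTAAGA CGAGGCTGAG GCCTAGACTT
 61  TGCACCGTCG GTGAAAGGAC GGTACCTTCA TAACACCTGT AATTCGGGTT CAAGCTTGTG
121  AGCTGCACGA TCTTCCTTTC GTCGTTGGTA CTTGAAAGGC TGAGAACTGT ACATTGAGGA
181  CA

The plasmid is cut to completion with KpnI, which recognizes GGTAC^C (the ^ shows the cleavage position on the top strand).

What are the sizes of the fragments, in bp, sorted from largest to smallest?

116, 66 bp

KpnI sites (GGTACC) start at positions 15, 81.
KpnI cuts after base 5 of each site (before the last base), so after positions 19, 85.
Circular molecule, 2 cuts → 2 fragments:
  20–85 → 66 bp
  86–182 then 1–19 → 97 + 19 = 116 bp
Sorted largest to smallest: 116, 66 bp.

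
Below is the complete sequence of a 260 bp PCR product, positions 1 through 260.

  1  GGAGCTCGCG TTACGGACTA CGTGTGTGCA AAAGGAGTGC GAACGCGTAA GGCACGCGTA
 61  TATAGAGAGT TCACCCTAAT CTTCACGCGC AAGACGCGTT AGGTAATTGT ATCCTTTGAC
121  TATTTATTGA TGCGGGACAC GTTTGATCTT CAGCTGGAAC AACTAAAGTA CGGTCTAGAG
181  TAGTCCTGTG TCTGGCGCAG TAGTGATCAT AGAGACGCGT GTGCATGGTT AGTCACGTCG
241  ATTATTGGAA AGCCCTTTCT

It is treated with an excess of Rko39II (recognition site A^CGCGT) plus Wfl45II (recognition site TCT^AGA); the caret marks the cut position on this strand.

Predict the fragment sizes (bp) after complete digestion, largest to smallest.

Rko39II sites (ACGCGT) start at positions 43, 54, 94, 215.
Rko39II cuts after the first base of each site, so after positions 43, 54, 94, 215.
The Wfl45II site (TCTAGA) starts at position 174.
Wfl45II cuts after base 3 of each site, so after position 176.
Combined cut positions: 43, 54, 94, 176, 215.
Linear molecule, 5 cuts → 6 fragments:
  1–43 → 43 bp
  44–54 → 11 bp
  55–94 → 40 bp
  95–176 → 82 bp
  177–215 → 39 bp
  216–260 → 45 bp
Sorted largest to smallest: 82, 45, 43, 40, 39, 11 bp.

82, 45, 43, 40, 39, 11 bp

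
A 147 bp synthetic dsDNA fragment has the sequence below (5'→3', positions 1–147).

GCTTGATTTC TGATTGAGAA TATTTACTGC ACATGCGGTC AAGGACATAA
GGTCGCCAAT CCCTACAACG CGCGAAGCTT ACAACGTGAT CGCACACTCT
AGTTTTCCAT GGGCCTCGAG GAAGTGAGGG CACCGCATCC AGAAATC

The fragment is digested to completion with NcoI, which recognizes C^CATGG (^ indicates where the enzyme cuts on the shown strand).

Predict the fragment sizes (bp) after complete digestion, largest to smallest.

The NcoI site (CCATGG) starts at position 107.
NcoI cuts after the first base of each site, so after position 107.
Linear molecule, 1 cut → 2 fragments:
  1–107 → 107 bp
  108–147 → 40 bp
Sorted largest to smallest: 107, 40 bp.

107, 40 bp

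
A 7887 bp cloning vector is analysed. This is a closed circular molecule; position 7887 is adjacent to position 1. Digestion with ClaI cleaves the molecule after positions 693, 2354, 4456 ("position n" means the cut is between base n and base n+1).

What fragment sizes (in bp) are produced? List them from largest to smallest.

4124, 2102, 1661 bp

Circular molecule, 3 cuts → 3 fragments:
  2354 − 693 = 1661 bp
  4456 − 2354 = 2102 bp
  wrap: 7887 − 4456 + 693 = 4124 bp
Sorted largest to smallest: 4124, 2102, 1661 bp.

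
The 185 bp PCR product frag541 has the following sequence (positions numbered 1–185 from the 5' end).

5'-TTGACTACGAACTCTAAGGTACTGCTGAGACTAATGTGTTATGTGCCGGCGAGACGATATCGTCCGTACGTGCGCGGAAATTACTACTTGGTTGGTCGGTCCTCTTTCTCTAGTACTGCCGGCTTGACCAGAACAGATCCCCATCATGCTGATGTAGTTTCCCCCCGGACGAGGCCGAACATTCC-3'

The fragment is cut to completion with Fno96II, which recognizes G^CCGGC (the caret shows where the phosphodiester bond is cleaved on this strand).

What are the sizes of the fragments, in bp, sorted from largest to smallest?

Fno96II sites (GCCGGC) start at positions 45, 118.
Fno96II cuts after the first base of each site, so after positions 45, 118.
Linear molecule, 2 cuts → 3 fragments:
  1–45 → 45 bp
  46–118 → 73 bp
  119–185 → 67 bp
Sorted largest to smallest: 73, 67, 45 bp.

73, 67, 45 bp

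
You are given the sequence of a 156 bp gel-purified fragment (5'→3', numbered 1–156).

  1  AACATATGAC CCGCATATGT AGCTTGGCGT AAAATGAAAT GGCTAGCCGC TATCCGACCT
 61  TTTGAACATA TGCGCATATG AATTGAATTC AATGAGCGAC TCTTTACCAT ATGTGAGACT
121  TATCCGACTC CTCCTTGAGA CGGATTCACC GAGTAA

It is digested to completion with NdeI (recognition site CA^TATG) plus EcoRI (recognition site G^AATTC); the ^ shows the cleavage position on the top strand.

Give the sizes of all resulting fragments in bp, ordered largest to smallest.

NdeI sites (CATATG) start at positions 3, 14, 67, 75, 108.
NdeI cuts after base 2 of each site, so after positions 4, 15, 68, 76, 109.
The EcoRI site (GAATTC) starts at position 85.
EcoRI cuts after the first base of each site, so after position 85.
Combined cut positions: 4, 15, 68, 76, 85, 109.
Linear molecule, 6 cuts → 7 fragments:
  1–4 → 4 bp
  5–15 → 11 bp
  16–68 → 53 bp
  69–76 → 8 bp
  77–85 → 9 bp
  86–109 → 24 bp
  110–156 → 47 bp
Sorted largest to smallest: 53, 47, 24, 11, 9, 8, 4 bp.

53, 47, 24, 11, 9, 8, 4 bp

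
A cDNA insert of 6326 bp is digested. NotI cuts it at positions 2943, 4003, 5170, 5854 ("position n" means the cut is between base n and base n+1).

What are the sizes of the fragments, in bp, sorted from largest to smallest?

Linear molecule, 4 cuts → 5 fragments:
  2943 − 0 = 2943 bp
  4003 − 2943 = 1060 bp
  5170 − 4003 = 1167 bp
  5854 − 5170 = 684 bp
  6326 − 5854 = 472 bp
Sorted largest to smallest: 2943, 1167, 1060, 684, 472 bp.

2943, 1167, 1060, 684, 472 bp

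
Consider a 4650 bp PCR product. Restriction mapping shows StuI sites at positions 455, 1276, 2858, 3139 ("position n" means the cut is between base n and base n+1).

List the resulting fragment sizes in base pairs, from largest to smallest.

Linear molecule, 4 cuts → 5 fragments:
  455 − 0 = 455 bp
  1276 − 455 = 821 bp
  2858 − 1276 = 1582 bp
  3139 − 2858 = 281 bp
  4650 − 3139 = 1511 bp
Sorted largest to smallest: 1582, 1511, 821, 455, 281 bp.

1582, 1511, 821, 455, 281 bp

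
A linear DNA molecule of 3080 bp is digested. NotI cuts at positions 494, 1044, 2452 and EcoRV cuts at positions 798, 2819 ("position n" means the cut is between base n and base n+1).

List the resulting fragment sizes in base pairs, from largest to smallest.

1408, 494, 367, 304, 261, 246 bp

Combined cut positions (sorted): 494, 798, 1044, 2452, 2819.
Linear molecule, 5 cuts → 6 fragments:
  494 − 0 = 494 bp
  798 − 494 = 304 bp
  1044 − 798 = 246 bp
  2452 − 1044 = 1408 bp
  2819 − 2452 = 367 bp
  3080 − 2819 = 261 bp
Sorted largest to smallest: 1408, 494, 367, 304, 261, 246 bp.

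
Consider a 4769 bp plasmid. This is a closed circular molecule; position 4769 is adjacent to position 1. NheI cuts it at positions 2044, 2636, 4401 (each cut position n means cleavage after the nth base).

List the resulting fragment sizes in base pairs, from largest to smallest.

Circular molecule, 3 cuts → 3 fragments:
  2636 − 2044 = 592 bp
  4401 − 2636 = 1765 bp
  wrap: 4769 − 4401 + 2044 = 2412 bp
Sorted largest to smallest: 2412, 1765, 592 bp.

2412, 1765, 592 bp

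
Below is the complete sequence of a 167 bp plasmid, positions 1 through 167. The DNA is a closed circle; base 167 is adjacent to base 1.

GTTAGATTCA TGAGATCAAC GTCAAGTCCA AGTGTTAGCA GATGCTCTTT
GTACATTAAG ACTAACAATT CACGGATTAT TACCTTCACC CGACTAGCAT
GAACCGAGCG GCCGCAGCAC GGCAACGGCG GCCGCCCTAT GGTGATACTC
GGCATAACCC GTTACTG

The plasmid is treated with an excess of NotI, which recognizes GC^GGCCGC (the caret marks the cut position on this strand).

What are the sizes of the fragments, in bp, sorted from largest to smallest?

147, 20 bp

NotI sites (GCGGCCGC) start at positions 108, 128.
NotI cuts after base 2 of each site, so after positions 109, 129.
Circular molecule, 2 cuts → 2 fragments:
  110–129 → 20 bp
  130–167 then 1–109 → 38 + 109 = 147 bp
Sorted largest to smallest: 147, 20 bp.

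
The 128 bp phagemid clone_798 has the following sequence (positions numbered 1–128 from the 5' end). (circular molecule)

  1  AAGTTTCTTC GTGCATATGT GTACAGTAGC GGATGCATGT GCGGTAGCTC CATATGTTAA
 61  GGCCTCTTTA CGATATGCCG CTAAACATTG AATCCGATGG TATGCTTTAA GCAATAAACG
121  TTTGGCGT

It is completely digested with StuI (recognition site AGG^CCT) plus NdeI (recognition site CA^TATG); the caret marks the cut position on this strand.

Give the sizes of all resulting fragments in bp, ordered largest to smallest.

81, 37, 10 bp

The StuI site (AGGCCT) starts at position 60.
StuI cuts after base 3 of each site, so after position 62.
NdeI sites (CATATG) start at positions 14, 51.
NdeI cuts after base 2 of each site, so after positions 15, 52.
Combined cut positions: 15, 52, 62.
Circular molecule, 3 cuts → 3 fragments:
  16–52 → 37 bp
  53–62 → 10 bp
  63–128 then 1–15 → 66 + 15 = 81 bp
Sorted largest to smallest: 81, 37, 10 bp.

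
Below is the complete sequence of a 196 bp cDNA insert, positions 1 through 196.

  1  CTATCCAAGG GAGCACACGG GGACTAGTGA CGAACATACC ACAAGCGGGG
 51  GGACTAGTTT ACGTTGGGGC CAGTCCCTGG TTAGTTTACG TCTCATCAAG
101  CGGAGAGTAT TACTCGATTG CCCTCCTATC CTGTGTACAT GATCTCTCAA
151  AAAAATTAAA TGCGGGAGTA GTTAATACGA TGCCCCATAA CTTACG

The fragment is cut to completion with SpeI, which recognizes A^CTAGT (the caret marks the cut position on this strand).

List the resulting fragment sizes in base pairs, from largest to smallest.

SpeI sites (ACTAGT) start at positions 23, 53.
SpeI cuts after the first base of each site, so after positions 23, 53.
Linear molecule, 2 cuts → 3 fragments:
  1–23 → 23 bp
  24–53 → 30 bp
  54–196 → 143 bp
Sorted largest to smallest: 143, 30, 23 bp.

143, 30, 23 bp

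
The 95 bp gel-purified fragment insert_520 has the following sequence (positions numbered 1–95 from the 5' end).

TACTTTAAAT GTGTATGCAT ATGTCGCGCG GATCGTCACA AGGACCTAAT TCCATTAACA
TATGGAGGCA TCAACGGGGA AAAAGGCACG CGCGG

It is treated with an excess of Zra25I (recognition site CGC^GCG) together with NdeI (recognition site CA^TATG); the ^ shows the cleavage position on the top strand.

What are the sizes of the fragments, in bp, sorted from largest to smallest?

33, 31, 19, 8, 4 bp

Zra25I sites (CGCGCG) start at positions 25, 89.
Zra25I cuts after base 3 of each site, so after positions 27, 91.
NdeI sites (CATATG) start at positions 18, 59.
NdeI cuts after base 2 of each site, so after positions 19, 60.
Combined cut positions: 19, 27, 60, 91.
Linear molecule, 4 cuts → 5 fragments:
  1–19 → 19 bp
  20–27 → 8 bp
  28–60 → 33 bp
  61–91 → 31 bp
  92–95 → 4 bp
Sorted largest to smallest: 33, 31, 19, 8, 4 bp.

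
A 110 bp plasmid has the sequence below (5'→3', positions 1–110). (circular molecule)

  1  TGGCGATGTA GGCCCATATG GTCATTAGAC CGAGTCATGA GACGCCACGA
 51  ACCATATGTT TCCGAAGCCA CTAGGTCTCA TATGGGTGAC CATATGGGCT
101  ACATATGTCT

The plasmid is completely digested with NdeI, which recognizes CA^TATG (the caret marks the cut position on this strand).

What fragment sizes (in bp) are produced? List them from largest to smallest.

38, 26, 23, 12, 11 bp

NdeI sites (CATATG) start at positions 15, 53, 79, 91, 102.
NdeI cuts after base 2 of each site, so after positions 16, 54, 80, 92, 103.
Circular molecule, 5 cuts → 5 fragments:
  17–54 → 38 bp
  55–80 → 26 bp
  81–92 → 12 bp
  93–103 → 11 bp
  104–110 then 1–16 → 7 + 16 = 23 bp
Sorted largest to smallest: 38, 26, 23, 12, 11 bp.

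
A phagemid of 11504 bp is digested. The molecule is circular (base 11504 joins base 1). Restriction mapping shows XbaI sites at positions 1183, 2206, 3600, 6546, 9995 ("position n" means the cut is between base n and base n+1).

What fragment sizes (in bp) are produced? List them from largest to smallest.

3449, 2946, 2692, 1394, 1023 bp

Circular molecule, 5 cuts → 5 fragments:
  2206 − 1183 = 1023 bp
  3600 − 2206 = 1394 bp
  6546 − 3600 = 2946 bp
  9995 − 6546 = 3449 bp
  wrap: 11504 − 9995 + 1183 = 2692 bp
Sorted largest to smallest: 3449, 2946, 2692, 1394, 1023 bp.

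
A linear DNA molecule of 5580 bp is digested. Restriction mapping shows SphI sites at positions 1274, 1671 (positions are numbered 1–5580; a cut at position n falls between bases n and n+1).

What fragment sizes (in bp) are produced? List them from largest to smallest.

3909, 1274, 397 bp

Linear molecule, 2 cuts → 3 fragments:
  1274 − 0 = 1274 bp
  1671 − 1274 = 397 bp
  5580 − 1671 = 3909 bp
Sorted largest to smallest: 3909, 1274, 397 bp.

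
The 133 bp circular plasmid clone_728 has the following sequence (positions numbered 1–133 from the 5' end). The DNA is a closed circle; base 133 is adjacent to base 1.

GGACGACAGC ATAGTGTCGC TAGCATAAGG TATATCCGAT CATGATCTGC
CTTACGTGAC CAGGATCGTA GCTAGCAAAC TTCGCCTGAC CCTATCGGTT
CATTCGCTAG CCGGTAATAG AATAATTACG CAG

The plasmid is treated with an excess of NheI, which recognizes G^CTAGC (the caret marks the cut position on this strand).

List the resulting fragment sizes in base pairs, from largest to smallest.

NheI sites (GCTAGC) start at positions 19, 71, 106.
NheI cuts after the first base of each site, so after positions 19, 71, 106.
Circular molecule, 3 cuts → 3 fragments:
  20–71 → 52 bp
  72–106 → 35 bp
  107–133 then 1–19 → 27 + 19 = 46 bp
Sorted largest to smallest: 52, 46, 35 bp.

52, 46, 35 bp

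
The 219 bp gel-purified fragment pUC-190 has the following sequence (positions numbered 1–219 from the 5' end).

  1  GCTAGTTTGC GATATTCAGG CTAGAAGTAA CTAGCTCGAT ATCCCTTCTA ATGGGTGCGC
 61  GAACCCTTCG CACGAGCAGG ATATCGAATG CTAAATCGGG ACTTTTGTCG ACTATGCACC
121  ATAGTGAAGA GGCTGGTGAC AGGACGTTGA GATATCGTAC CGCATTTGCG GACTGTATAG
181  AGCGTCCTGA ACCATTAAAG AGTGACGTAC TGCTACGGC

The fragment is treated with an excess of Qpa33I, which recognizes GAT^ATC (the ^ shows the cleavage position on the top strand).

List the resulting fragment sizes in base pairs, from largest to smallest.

Qpa33I sites (GATATC) start at positions 38, 80, 151.
Qpa33I cuts after base 3 of each site, so after positions 40, 82, 153.
Linear molecule, 3 cuts → 4 fragments:
  1–40 → 40 bp
  41–82 → 42 bp
  83–153 → 71 bp
  154–219 → 66 bp
Sorted largest to smallest: 71, 66, 42, 40 bp.

71, 66, 42, 40 bp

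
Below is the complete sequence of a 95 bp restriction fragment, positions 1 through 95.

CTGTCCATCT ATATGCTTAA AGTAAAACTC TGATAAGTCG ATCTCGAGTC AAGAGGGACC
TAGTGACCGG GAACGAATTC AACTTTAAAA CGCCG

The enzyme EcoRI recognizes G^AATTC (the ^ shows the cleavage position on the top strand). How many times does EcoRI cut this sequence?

GAATTC occurs starting at position 75.
EcoRI cuts at 1 site.

1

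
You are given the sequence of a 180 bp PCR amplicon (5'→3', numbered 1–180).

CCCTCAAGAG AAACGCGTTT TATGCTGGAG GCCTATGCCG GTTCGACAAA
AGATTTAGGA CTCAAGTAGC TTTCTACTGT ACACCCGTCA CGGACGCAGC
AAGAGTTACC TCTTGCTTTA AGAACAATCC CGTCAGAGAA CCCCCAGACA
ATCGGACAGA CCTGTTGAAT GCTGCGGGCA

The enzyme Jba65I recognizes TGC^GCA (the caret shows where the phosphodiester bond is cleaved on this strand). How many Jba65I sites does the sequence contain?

No occurrence of TGCGCA is present in the sequence.
Jba65I does not cut: 0 sites.

0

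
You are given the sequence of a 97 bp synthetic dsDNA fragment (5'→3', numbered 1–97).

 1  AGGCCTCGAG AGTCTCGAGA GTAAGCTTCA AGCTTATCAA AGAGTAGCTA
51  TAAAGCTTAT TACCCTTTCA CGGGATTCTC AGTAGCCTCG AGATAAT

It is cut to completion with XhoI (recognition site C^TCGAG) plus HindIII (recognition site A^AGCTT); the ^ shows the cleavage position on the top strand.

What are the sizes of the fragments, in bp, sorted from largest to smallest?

34, 23, 10, 9, 9, 7, 5 bp

XhoI sites (CTCGAG) start at positions 5, 14, 87.
XhoI cuts after the first base of each site, so after positions 5, 14, 87.
HindIII sites (AAGCTT) start at positions 23, 30, 53.
HindIII cuts after the first base of each site, so after positions 23, 30, 53.
Combined cut positions: 5, 14, 23, 30, 53, 87.
Linear molecule, 6 cuts → 7 fragments:
  1–5 → 5 bp
  6–14 → 9 bp
  15–23 → 9 bp
  24–30 → 7 bp
  31–53 → 23 bp
  54–87 → 34 bp
  88–97 → 10 bp
Sorted largest to smallest: 34, 23, 10, 9, 9, 7, 5 bp.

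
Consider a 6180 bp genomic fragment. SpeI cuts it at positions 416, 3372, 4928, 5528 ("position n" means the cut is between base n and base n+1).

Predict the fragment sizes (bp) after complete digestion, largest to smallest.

2956, 1556, 652, 600, 416 bp

Linear molecule, 4 cuts → 5 fragments:
  416 − 0 = 416 bp
  3372 − 416 = 2956 bp
  4928 − 3372 = 1556 bp
  5528 − 4928 = 600 bp
  6180 − 5528 = 652 bp
Sorted largest to smallest: 2956, 1556, 652, 600, 416 bp.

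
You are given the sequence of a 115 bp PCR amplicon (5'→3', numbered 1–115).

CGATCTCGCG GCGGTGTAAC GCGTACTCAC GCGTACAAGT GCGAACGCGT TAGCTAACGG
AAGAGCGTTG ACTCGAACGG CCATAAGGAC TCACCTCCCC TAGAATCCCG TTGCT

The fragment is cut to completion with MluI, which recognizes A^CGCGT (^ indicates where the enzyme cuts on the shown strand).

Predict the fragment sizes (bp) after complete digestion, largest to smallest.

70, 19, 16, 10 bp

MluI sites (ACGCGT) start at positions 19, 29, 45.
MluI cuts after the first base of each site, so after positions 19, 29, 45.
Linear molecule, 3 cuts → 4 fragments:
  1–19 → 19 bp
  20–29 → 10 bp
  30–45 → 16 bp
  46–115 → 70 bp
Sorted largest to smallest: 70, 19, 16, 10 bp.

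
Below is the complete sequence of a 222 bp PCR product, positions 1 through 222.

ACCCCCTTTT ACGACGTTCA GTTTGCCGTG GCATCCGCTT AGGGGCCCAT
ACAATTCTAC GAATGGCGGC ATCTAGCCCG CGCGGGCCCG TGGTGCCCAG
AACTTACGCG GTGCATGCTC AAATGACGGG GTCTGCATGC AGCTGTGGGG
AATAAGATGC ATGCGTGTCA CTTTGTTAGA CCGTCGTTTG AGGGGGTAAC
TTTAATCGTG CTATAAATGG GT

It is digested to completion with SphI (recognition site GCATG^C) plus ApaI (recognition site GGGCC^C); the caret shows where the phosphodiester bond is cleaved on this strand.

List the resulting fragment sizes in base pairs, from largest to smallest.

59, 47, 41, 29, 24, 22 bp

SphI sites (GCATGC) start at positions 113, 135, 159.
SphI cuts after base 5 of each site (before the last base), so after positions 117, 139, 163.
ApaI sites (GGGCCC) start at positions 43, 84.
ApaI cuts after base 5 of each site (before the last base), so after positions 47, 88.
Combined cut positions: 47, 88, 117, 139, 163.
Linear molecule, 5 cuts → 6 fragments:
  1–47 → 47 bp
  48–88 → 41 bp
  89–117 → 29 bp
  118–139 → 22 bp
  140–163 → 24 bp
  164–222 → 59 bp
Sorted largest to smallest: 59, 47, 41, 29, 24, 22 bp.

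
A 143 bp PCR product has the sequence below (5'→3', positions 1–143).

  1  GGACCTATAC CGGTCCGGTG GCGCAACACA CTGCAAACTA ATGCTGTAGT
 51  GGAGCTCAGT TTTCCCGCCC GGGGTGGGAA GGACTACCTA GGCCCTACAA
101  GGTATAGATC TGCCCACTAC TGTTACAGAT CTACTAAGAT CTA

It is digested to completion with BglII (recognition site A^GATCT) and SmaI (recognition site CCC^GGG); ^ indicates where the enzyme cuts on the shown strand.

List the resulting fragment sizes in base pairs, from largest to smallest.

70, 36, 21, 10, 6 bp

BglII sites (AGATCT) start at positions 106, 127, 137.
BglII cuts after the first base of each site, so after positions 106, 127, 137.
The SmaI site (CCCGGG) starts at position 68.
SmaI cuts after base 3 of each site, so after position 70.
Combined cut positions: 70, 106, 127, 137.
Linear molecule, 4 cuts → 5 fragments:
  1–70 → 70 bp
  71–106 → 36 bp
  107–127 → 21 bp
  128–137 → 10 bp
  138–143 → 6 bp
Sorted largest to smallest: 70, 36, 21, 10, 6 bp.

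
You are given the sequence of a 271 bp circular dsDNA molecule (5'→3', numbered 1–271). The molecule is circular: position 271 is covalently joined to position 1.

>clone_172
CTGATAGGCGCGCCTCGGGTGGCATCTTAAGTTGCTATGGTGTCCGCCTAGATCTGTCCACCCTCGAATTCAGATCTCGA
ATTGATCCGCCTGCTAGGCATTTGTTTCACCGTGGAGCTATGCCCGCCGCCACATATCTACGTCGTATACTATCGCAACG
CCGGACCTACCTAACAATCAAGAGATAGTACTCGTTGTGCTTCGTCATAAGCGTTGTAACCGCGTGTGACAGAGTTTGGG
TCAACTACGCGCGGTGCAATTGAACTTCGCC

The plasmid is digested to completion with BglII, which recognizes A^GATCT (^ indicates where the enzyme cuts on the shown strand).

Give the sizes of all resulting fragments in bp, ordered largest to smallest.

249, 22 bp

BglII sites (AGATCT) start at positions 50, 72.
BglII cuts after the first base of each site, so after positions 50, 72.
Circular molecule, 2 cuts → 2 fragments:
  51–72 → 22 bp
  73–271 then 1–50 → 199 + 50 = 249 bp
Sorted largest to smallest: 249, 22 bp.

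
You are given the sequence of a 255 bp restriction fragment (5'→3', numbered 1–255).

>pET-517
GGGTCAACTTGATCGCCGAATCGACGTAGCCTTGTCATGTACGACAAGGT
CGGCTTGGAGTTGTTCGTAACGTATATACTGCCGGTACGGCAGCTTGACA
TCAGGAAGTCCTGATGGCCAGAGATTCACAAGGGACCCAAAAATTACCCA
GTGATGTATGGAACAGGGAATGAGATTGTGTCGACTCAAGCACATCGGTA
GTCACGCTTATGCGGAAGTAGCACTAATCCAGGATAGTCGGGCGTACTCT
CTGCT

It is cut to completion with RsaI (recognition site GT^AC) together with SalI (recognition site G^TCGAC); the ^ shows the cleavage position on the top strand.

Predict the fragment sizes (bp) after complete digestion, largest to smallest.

RsaI sites (GTAC) start at positions 39, 85, 244.
RsaI cuts after base 2 of each site, so after positions 40, 86, 245.
The SalI site (GTCGAC) starts at position 180.
SalI cuts after the first base of each site, so after position 180.
Combined cut positions: 40, 86, 180, 245.
Linear molecule, 4 cuts → 5 fragments:
  1–40 → 40 bp
  41–86 → 46 bp
  87–180 → 94 bp
  181–245 → 65 bp
  246–255 → 10 bp
Sorted largest to smallest: 94, 65, 46, 40, 10 bp.

94, 65, 46, 40, 10 bp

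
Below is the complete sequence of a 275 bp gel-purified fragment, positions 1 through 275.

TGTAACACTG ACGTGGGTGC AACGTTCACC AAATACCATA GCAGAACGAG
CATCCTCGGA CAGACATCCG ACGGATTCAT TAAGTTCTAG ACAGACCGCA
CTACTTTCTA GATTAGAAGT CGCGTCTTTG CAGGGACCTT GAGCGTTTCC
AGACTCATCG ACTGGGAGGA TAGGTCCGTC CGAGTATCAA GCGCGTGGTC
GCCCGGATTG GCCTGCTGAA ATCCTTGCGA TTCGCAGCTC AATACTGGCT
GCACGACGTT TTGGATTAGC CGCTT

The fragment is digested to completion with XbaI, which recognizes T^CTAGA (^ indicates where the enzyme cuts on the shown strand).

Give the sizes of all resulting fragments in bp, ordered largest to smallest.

XbaI sites (TCTAGA) start at positions 86, 107.
XbaI cuts after the first base of each site, so after positions 86, 107.
Linear molecule, 2 cuts → 3 fragments:
  1–86 → 86 bp
  87–107 → 21 bp
  108–275 → 168 bp
Sorted largest to smallest: 168, 86, 21 bp.

168, 86, 21 bp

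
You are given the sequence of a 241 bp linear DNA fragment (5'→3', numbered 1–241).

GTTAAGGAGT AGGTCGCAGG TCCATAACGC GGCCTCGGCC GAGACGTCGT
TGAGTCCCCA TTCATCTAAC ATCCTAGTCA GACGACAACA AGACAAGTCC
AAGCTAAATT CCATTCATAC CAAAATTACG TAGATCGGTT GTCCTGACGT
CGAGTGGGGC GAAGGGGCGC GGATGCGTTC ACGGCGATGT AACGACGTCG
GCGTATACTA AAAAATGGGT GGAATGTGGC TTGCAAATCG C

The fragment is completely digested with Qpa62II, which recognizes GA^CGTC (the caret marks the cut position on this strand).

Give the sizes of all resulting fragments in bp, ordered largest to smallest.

103, 48, 46, 44 bp

Qpa62II sites (GACGTC) start at positions 43, 146, 194.
Qpa62II cuts after base 2 of each site, so after positions 44, 147, 195.
Linear molecule, 3 cuts → 4 fragments:
  1–44 → 44 bp
  45–147 → 103 bp
  148–195 → 48 bp
  196–241 → 46 bp
Sorted largest to smallest: 103, 48, 46, 44 bp.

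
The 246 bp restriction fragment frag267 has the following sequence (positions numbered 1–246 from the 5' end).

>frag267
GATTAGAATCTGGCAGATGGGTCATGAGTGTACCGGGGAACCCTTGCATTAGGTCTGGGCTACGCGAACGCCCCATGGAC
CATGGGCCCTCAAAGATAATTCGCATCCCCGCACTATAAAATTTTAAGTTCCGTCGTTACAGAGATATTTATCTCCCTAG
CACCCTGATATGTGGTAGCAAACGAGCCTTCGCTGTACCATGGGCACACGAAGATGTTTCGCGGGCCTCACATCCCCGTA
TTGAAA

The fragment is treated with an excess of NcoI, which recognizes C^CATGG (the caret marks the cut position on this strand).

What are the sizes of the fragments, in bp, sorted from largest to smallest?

NcoI sites (CCATGG) start at positions 73, 80, 198.
NcoI cuts after the first base of each site, so after positions 73, 80, 198.
Linear molecule, 3 cuts → 4 fragments:
  1–73 → 73 bp
  74–80 → 7 bp
  81–198 → 118 bp
  199–246 → 48 bp
Sorted largest to smallest: 118, 73, 48, 7 bp.

118, 73, 48, 7 bp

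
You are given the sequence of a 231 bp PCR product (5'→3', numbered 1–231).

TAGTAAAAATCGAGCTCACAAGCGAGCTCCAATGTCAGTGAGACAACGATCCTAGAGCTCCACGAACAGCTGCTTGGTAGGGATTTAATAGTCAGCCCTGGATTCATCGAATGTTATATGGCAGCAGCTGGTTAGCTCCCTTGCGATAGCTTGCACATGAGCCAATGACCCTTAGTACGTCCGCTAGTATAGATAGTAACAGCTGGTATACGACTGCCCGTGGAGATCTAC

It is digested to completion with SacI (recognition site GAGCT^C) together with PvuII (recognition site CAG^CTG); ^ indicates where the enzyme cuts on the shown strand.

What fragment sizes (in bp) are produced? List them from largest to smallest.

75, 58, 31, 29, 16, 12, 10 bp

SacI sites (GAGCTC) start at positions 12, 24, 55.
SacI cuts after base 5 of each site (before the last base), so after positions 16, 28, 59.
PvuII sites (CAGCTG) start at positions 67, 125, 200.
PvuII cuts after base 3 of each site, so after positions 69, 127, 202.
Combined cut positions: 16, 28, 59, 69, 127, 202.
Linear molecule, 6 cuts → 7 fragments:
  1–16 → 16 bp
  17–28 → 12 bp
  29–59 → 31 bp
  60–69 → 10 bp
  70–127 → 58 bp
  128–202 → 75 bp
  203–231 → 29 bp
Sorted largest to smallest: 75, 58, 31, 29, 16, 12, 10 bp.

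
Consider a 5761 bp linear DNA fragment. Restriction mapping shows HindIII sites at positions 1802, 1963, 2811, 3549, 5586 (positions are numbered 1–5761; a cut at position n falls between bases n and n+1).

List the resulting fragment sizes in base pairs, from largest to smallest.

2037, 1802, 848, 738, 175, 161 bp

Linear molecule, 5 cuts → 6 fragments:
  1802 − 0 = 1802 bp
  1963 − 1802 = 161 bp
  2811 − 1963 = 848 bp
  3549 − 2811 = 738 bp
  5586 − 3549 = 2037 bp
  5761 − 5586 = 175 bp
Sorted largest to smallest: 2037, 1802, 848, 738, 175, 161 bp.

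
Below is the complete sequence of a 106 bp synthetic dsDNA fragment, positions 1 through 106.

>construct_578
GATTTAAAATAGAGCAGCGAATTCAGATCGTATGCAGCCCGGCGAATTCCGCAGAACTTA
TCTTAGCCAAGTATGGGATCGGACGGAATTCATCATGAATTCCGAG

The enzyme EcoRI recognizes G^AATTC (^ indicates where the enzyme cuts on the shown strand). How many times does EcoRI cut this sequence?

GAATTC occurs starting at positions 19, 44, 86, 97.
EcoRI cuts at 4 sites.

4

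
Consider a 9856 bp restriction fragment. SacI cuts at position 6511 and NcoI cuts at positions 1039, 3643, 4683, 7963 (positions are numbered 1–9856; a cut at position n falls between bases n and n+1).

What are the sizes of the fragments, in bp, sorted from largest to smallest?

Combined cut positions (sorted): 1039, 3643, 4683, 6511, 7963.
Linear molecule, 5 cuts → 6 fragments:
  1039 − 0 = 1039 bp
  3643 − 1039 = 2604 bp
  4683 − 3643 = 1040 bp
  6511 − 4683 = 1828 bp
  7963 − 6511 = 1452 bp
  9856 − 7963 = 1893 bp
Sorted largest to smallest: 2604, 1893, 1828, 1452, 1040, 1039 bp.

2604, 1893, 1828, 1452, 1040, 1039 bp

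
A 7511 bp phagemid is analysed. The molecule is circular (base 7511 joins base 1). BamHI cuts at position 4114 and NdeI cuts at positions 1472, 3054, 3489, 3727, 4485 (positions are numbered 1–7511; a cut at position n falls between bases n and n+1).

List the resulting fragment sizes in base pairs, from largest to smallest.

Combined cut positions (sorted): 1472, 3054, 3489, 3727, 4114, 4485.
Circular molecule, 6 cuts → 6 fragments:
  3054 − 1472 = 1582 bp
  3489 − 3054 = 435 bp
  3727 − 3489 = 238 bp
  4114 − 3727 = 387 bp
  4485 − 4114 = 371 bp
  wrap: 7511 − 4485 + 1472 = 4498 bp
Sorted largest to smallest: 4498, 1582, 435, 387, 371, 238 bp.

4498, 1582, 435, 387, 371, 238 bp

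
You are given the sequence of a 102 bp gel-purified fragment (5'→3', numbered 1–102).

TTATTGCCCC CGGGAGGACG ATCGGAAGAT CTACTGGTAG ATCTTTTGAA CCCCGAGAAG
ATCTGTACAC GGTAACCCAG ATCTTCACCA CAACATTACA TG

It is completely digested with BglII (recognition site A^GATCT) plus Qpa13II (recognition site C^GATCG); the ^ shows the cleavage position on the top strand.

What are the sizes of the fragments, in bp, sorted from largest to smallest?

BglII sites (AGATCT) start at positions 27, 39, 59, 79.
BglII cuts after the first base of each site, so after positions 27, 39, 59, 79.
The Qpa13II site (CGATCG) starts at position 19.
Qpa13II cuts after the first base of each site, so after position 19.
Combined cut positions: 19, 27, 39, 59, 79.
Linear molecule, 5 cuts → 6 fragments:
  1–19 → 19 bp
  20–27 → 8 bp
  28–39 → 12 bp
  40–59 → 20 bp
  60–79 → 20 bp
  80–102 → 23 bp
Sorted largest to smallest: 23, 20, 20, 19, 12, 8 bp.

23, 20, 20, 19, 12, 8 bp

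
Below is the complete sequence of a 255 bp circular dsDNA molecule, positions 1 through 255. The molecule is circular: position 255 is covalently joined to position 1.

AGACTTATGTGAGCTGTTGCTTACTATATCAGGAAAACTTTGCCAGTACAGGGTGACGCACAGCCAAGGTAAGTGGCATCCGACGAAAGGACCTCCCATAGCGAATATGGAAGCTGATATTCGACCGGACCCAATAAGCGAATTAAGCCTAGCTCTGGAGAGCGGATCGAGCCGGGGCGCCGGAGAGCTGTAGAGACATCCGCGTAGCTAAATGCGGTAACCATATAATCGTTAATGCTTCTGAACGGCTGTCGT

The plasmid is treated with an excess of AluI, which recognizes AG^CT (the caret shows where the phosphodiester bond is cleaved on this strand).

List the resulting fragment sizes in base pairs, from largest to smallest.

AluI sites (AGCT) start at positions 12, 112, 151, 186, 206.
AluI cuts after base 2 of each site, so after positions 13, 113, 152, 187, 207.
Circular molecule, 5 cuts → 5 fragments:
  14–113 → 100 bp
  114–152 → 39 bp
  153–187 → 35 bp
  188–207 → 20 bp
  208–255 then 1–13 → 48 + 13 = 61 bp
Sorted largest to smallest: 100, 61, 39, 35, 20 bp.

100, 61, 39, 35, 20 bp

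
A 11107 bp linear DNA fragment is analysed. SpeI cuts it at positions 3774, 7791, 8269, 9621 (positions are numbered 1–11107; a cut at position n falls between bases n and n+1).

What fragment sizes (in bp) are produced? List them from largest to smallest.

4017, 3774, 1486, 1352, 478 bp

Linear molecule, 4 cuts → 5 fragments:
  3774 − 0 = 3774 bp
  7791 − 3774 = 4017 bp
  8269 − 7791 = 478 bp
  9621 − 8269 = 1352 bp
  11107 − 9621 = 1486 bp
Sorted largest to smallest: 4017, 3774, 1486, 1352, 478 bp.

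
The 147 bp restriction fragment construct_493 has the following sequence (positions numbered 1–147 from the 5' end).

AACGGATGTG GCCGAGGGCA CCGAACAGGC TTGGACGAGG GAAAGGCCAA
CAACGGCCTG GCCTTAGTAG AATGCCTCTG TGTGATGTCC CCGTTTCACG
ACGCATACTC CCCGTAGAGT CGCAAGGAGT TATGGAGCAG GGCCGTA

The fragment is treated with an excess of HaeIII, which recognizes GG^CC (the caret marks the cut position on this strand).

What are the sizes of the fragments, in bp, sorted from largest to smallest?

81, 35, 11, 10, 5, 5 bp

HaeIII sites (GGCC) start at positions 10, 45, 55, 60, 141.
HaeIII cuts after base 2 of each site, so after positions 11, 46, 56, 61, 142.
Linear molecule, 5 cuts → 6 fragments:
  1–11 → 11 bp
  12–46 → 35 bp
  47–56 → 10 bp
  57–61 → 5 bp
  62–142 → 81 bp
  143–147 → 5 bp
Sorted largest to smallest: 81, 35, 11, 10, 5, 5 bp.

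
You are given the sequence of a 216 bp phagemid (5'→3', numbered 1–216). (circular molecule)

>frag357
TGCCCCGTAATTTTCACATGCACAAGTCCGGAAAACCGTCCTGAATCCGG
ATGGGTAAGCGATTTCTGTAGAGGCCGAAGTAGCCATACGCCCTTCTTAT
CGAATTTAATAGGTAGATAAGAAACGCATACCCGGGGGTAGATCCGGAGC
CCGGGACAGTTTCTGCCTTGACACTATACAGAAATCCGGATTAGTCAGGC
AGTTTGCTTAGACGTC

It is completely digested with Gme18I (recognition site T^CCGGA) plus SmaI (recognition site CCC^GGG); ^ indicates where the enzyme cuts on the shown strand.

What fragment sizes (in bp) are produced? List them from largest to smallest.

87, 58, 33, 19, 10, 9 bp

Gme18I sites (TCCGGA) start at positions 27, 46, 143, 185.
Gme18I cuts after the first base of each site, so after positions 27, 46, 143, 185.
SmaI sites (CCCGGG) start at positions 131, 150.
SmaI cuts after base 3 of each site, so after positions 133, 152.
Combined cut positions: 27, 46, 133, 143, 152, 185.
Circular molecule, 6 cuts → 6 fragments:
  28–46 → 19 bp
  47–133 → 87 bp
  134–143 → 10 bp
  144–152 → 9 bp
  153–185 → 33 bp
  186–216 then 1–27 → 31 + 27 = 58 bp
Sorted largest to smallest: 87, 58, 33, 19, 10, 9 bp.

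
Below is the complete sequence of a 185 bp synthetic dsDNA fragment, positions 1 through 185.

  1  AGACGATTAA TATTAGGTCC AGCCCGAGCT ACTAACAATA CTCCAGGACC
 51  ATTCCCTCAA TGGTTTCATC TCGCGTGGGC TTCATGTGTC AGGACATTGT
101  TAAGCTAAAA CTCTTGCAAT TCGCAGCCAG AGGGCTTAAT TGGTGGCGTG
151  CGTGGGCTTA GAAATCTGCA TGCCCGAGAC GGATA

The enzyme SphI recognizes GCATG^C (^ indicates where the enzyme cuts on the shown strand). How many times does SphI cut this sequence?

1

GCATGC occurs starting at position 168.
SphI cuts at 1 site.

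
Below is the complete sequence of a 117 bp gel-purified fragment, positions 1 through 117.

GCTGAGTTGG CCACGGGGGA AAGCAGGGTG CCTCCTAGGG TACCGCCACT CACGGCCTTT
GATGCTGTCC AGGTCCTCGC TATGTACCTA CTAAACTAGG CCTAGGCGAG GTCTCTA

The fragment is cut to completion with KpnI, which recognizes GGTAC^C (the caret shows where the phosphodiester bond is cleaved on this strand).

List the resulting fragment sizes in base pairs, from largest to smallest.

The KpnI site (GGTACC) starts at position 39.
KpnI cuts after base 5 of each site (before the last base), so after position 43.
Linear molecule, 1 cut → 2 fragments:
  1–43 → 43 bp
  44–117 → 74 bp
Sorted largest to smallest: 74, 43 bp.

74, 43 bp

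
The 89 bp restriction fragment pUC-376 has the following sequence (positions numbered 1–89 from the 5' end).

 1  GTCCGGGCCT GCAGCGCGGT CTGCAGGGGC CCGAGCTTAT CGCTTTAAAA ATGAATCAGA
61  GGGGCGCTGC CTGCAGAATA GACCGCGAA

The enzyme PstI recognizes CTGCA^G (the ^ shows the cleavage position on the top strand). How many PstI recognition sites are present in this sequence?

3

CTGCAG occurs starting at positions 9, 21, 71.
PstI cuts at 3 sites.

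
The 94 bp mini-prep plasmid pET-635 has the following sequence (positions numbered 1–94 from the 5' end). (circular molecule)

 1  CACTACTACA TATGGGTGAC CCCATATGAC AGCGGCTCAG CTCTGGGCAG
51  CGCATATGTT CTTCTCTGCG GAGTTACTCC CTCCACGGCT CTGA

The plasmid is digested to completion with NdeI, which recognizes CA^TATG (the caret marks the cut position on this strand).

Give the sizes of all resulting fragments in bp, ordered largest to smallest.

50, 30, 14 bp

NdeI sites (CATATG) start at positions 9, 23, 53.
NdeI cuts after base 2 of each site, so after positions 10, 24, 54.
Circular molecule, 3 cuts → 3 fragments:
  11–24 → 14 bp
  25–54 → 30 bp
  55–94 then 1–10 → 40 + 10 = 50 bp
Sorted largest to smallest: 50, 30, 14 bp.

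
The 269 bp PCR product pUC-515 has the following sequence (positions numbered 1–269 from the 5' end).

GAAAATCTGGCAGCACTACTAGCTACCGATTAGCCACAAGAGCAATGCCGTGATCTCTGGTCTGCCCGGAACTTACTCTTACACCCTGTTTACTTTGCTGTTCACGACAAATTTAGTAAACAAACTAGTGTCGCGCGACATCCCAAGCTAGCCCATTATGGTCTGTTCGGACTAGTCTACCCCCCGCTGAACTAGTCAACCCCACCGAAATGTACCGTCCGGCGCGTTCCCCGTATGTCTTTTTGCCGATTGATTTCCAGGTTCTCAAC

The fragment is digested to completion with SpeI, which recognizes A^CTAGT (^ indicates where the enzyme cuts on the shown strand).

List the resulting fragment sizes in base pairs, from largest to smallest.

SpeI sites (ACTAGT) start at positions 124, 171, 191.
SpeI cuts after the first base of each site, so after positions 124, 171, 191.
Linear molecule, 3 cuts → 4 fragments:
  1–124 → 124 bp
  125–171 → 47 bp
  172–191 → 20 bp
  192–269 → 78 bp
Sorted largest to smallest: 124, 78, 47, 20 bp.

124, 78, 47, 20 bp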